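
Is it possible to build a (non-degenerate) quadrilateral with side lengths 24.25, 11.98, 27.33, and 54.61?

Yes

A quadrilateral exists iff every side is shorter than the sum of the others — equivalently, the longest side is less than the sum of the rest.
Longest side 54.61 < 63.56 (sum of the remaining 3), so yes.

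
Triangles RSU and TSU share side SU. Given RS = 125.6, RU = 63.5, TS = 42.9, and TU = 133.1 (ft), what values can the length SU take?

From triangle RSU: |125.6 − 63.5| < SU < 125.6 + 63.5, i.e. 62.1 < SU < 189.1.
From triangle TSU: 90.2 < SU < 176.0.
Both must hold, so SU lies in the intersection.

90.2 < SU < 176.0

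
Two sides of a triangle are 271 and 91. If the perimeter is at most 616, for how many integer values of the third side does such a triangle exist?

74

Triangle inequality: 180 < x < 362. Perimeter ≤ 616 gives x ≤ 616 − 271 − 91 = 254.
So 180 < x ≤ 254; integers 181 through 254: 74 values.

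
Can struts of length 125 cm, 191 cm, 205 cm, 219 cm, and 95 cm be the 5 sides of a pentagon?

A pentagon exists iff every side is shorter than the sum of the others — equivalently, the longest side is less than the sum of the rest.
Longest side 219 < 616 (sum of the remaining 4), so yes.

Yes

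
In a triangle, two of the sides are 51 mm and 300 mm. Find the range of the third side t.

249 < t < 351 (mm)

By the triangle inequality, t must be less than 51 + 300 = 351 and greater than |51 − 300| = 249.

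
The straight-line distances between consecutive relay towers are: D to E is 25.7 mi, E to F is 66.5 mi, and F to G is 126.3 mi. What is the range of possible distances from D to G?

The maximum is all hops collinear in one direction: 25.7 + 66.5 + 126.3 = 218.5.
The longest hop is 126.3; the others sum to 92.2. Folding the others back against it leaves at least 126.3 − 92.2 = 34.1.

34.1 ≤ DG ≤ 218.5 mi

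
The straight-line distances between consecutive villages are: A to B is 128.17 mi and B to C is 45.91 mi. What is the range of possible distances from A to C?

By the triangle inequality, |128.17 − 45.91| ≤ AC ≤ 128.17 + 45.91.

82.26 ≤ AC ≤ 174.08 mi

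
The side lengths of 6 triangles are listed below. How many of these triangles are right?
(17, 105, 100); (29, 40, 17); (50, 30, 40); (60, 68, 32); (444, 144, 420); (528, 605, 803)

(17,105,100): 17²+100² = 10289 < 11025 = 105² → obtuse
(29,40,17): 17²+29² = 1130 < 1600 = 40² → obtuse
(50,30,40): 30²+40² = 2500 = 50² → right
(60,68,32): 32²+60² = 4624 = 68² → right
(444,144,420): 144²+420² = 197136 = 444² → right
(528,605,803): 528²+605² = 644809 = 803² → right
4 of the 6 are right.

4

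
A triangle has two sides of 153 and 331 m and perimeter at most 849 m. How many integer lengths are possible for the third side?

Triangle inequality: 178 < x < 484. Perimeter ≤ 849 gives x ≤ 849 − 153 − 331 = 365.
So 178 < x ≤ 365; integers 179 through 365: 187 values.

187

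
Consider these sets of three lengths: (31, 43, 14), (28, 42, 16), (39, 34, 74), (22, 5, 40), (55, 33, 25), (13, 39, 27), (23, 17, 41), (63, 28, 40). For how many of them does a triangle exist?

(14,31,43): 14+31 > 43 → valid
(16,28,42): 16+28 > 42 → valid
(34,39,74): 34+39 ≤ 74 → not valid
(5,22,40): 5+22 ≤ 40 → not valid
(25,33,55): 25+33 > 55 → valid
(13,27,39): 13+27 > 39 → valid
(17,23,41): 17+23 ≤ 41 → not valid
(28,40,63): 28+40 > 63 → valid
5 of the 8 triples form a triangle.

5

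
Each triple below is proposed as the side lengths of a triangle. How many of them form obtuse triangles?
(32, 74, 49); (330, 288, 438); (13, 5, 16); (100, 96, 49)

2

(32,74,49): 32²+49² = 3425 < 5476 = 74² → obtuse
(330,288,438): 288²+330² = 191844 = 438² → right
(13,5,16): 5²+13² = 194 < 256 = 16² → obtuse
(100,96,49): 49²+96² = 11617 > 10000 = 100² → acute
2 of the 4 are obtuse.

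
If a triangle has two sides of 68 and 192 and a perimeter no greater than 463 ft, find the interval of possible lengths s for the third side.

Triangle inequality alone gives 124 < s < 260.
The perimeter condition gives s ≤ 463 − 68 − 192 = 203.
Intersecting the two: 124 < s ≤ 203.

124 < s ≤ 203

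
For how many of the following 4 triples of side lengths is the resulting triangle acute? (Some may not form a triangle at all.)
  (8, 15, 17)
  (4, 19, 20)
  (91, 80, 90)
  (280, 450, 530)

(8,15,17): 8²+15² = 289 = 17² → right
(4,19,20): 4²+19² = 377 < 400 = 20² → obtuse
(91,80,90): 80²+90² = 14500 > 8281 = 91² → acute
(280,450,530): 280²+450² = 280900 = 530² → right
1 of the 4 is acute.

1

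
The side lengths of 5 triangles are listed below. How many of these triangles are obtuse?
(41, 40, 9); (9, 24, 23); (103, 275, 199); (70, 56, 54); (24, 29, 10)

(41,40,9): 9²+40² = 1681 = 41² → right
(9,24,23): 9²+23² = 610 > 576 = 24² → acute
(103,275,199): 103²+199² = 50210 < 75625 = 275² → obtuse
(70,56,54): 54²+56² = 6052 > 4900 = 70² → acute
(24,29,10): 10²+24² = 676 < 841 = 29² → obtuse
2 of the 5 are obtuse.

2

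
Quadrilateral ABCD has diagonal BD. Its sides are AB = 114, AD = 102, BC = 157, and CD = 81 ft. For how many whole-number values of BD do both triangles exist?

139

From triangle ABD: 12 < BD < 216.
From triangle CBD: 76 < BD < 238.
Intersection: 76 < BD < 216, so integers 77 through 215: 139 values.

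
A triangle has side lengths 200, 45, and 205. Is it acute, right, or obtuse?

right

Compare the square of the longest side to the sum of squares of the other two: 45² + 200² = 42025 = 205².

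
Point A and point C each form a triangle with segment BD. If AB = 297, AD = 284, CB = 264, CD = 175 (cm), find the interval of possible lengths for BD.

From triangle ABD: |297 − 284| < BD < 297 + 284, i.e. 13 < BD < 581.
From triangle CBD: 89 < BD < 439.
Both must hold, so BD lies in the intersection.

89 < BD < 439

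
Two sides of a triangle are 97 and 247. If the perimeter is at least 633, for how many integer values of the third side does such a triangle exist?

55

Triangle inequality: 150 < x < 344. Perimeter ≥ 633 gives x ≥ 633 − 97 − 247 = 289.
So 289 ≤ x < 344; integers 289 through 343: 55 values.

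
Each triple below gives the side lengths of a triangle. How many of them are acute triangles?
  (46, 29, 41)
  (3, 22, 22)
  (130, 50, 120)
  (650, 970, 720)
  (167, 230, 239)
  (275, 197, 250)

(46,29,41): 29²+41² = 2522 > 2116 = 46² → acute
(3,22,22): 3²+22² = 493 > 484 = 22² → acute
(130,50,120): 50²+120² = 16900 = 130² → right
(650,970,720): 650²+720² = 940900 = 970² → right
(167,230,239): 167²+230² = 80789 > 57121 = 239² → acute
(275,197,250): 197²+250² = 101309 > 75625 = 275² → acute
4 of the 6 are acute.

4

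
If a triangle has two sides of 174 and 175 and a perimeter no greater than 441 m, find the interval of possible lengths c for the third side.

Triangle inequality alone gives 1 < c < 349.
The perimeter condition gives c ≤ 441 − 174 − 175 = 92.
Intersecting the two: 1 < c ≤ 92.

1 < c ≤ 92 m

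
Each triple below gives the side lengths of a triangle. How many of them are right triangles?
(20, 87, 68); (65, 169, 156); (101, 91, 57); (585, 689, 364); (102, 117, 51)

(20,87,68): 20²+68² = 5024 < 7569 = 87² → obtuse
(65,169,156): 65²+156² = 28561 = 169² → right
(101,91,57): 57²+91² = 11530 > 10201 = 101² → acute
(585,689,364): 364²+585² = 474721 = 689² → right
(102,117,51): 51²+102² = 13005 < 13689 = 117² → obtuse
2 of the 5 are right.

2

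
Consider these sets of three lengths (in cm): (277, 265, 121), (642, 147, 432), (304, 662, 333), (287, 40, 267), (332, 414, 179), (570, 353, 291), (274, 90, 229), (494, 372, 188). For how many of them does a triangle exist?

(121,265,277): 121+265 > 277 → valid
(147,432,642): 147+432 ≤ 642 → not valid
(304,333,662): 304+333 ≤ 662 → not valid
(40,267,287): 40+267 > 287 → valid
(179,332,414): 179+332 > 414 → valid
(291,353,570): 291+353 > 570 → valid
(90,229,274): 90+229 > 274 → valid
(188,372,494): 188+372 > 494 → valid
6 of the 8 triples form a triangle.

6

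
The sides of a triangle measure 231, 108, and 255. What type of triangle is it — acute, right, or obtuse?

Compare the square of the longest side to the sum of squares of the other two: 108² + 231² = 65025 = 255².

right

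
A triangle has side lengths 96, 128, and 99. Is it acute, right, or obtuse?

Compare the square of the longest side to the sum of squares of the other two: 96² + 99² = 19017 > 16384 = 128².

acute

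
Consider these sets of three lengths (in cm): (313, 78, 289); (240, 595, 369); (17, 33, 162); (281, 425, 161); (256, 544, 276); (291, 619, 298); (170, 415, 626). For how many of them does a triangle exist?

3

(78,289,313): 78+289 > 313 → valid
(240,369,595): 240+369 > 595 → valid
(17,33,162): 17+33 ≤ 162 → not valid
(161,281,425): 161+281 > 425 → valid
(256,276,544): 256+276 ≤ 544 → not valid
(291,298,619): 291+298 ≤ 619 → not valid
(170,415,626): 170+415 ≤ 626 → not valid
3 of the 7 triples form a triangle.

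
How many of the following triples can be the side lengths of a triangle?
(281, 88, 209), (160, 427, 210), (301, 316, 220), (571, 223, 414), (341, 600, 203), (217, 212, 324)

4

(88,209,281): 88+209 > 281 → valid
(160,210,427): 160+210 ≤ 427 → not valid
(220,301,316): 220+301 > 316 → valid
(223,414,571): 223+414 > 571 → valid
(203,341,600): 203+341 ≤ 600 → not valid
(212,217,324): 212+217 > 324 → valid
4 of the 6 triples form a triangle.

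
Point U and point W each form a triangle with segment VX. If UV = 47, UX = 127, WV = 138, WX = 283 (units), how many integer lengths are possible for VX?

From triangle UVX: 80 < VX < 174.
From triangle WVX: 145 < VX < 421.
Intersection: 145 < VX < 174, so integers 146 through 173: 28 values.

28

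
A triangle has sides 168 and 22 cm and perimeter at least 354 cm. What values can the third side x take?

Triangle inequality alone gives 146 < x < 190.
The perimeter condition gives x ≥ 354 − 168 − 22 = 164.
Intersecting the two: 164 ≤ x < 190.

164 ≤ x < 190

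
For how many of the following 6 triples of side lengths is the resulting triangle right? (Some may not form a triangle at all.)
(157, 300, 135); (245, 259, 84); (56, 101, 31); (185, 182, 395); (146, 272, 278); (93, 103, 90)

(157,300,135): 135+157 ≤ 300, not a triangle
(245,259,84): 84²+245² = 67081 = 259² → right
(56,101,31): 31+56 ≤ 101, not a triangle
(185,182,395): 182+185 ≤ 395, not a triangle
(146,272,278): 146²+272² = 95300 > 77284 = 278² → acute
(93,103,90): 90²+93² = 16749 > 10609 = 103² → acute
1 of the 6 is right.

1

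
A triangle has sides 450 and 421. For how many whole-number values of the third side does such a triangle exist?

841

The third side lies in the open interval (29, 871).
Integers from 30 to 870 inclusive: 870 − 30 + 1 = 841.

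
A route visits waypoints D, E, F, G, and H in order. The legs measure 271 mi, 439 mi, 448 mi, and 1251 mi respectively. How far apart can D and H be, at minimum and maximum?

93 ≤ DH ≤ 2409 mi

The maximum is all hops collinear in one direction: 271 + 439 + 448 + 1251 = 2409.
The longest hop is 1251; the others sum to 1158. Folding the others back against it leaves at least 1251 − 1158 = 93.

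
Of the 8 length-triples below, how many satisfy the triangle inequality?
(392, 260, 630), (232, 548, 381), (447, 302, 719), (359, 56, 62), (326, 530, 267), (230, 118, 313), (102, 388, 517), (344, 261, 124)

6

(260,392,630): 260+392 > 630 → valid
(232,381,548): 232+381 > 548 → valid
(302,447,719): 302+447 > 719 → valid
(56,62,359): 56+62 ≤ 359 → not valid
(267,326,530): 267+326 > 530 → valid
(118,230,313): 118+230 > 313 → valid
(102,388,517): 102+388 ≤ 517 → not valid
(124,261,344): 124+261 > 344 → valid
6 of the 8 triples form a triangle.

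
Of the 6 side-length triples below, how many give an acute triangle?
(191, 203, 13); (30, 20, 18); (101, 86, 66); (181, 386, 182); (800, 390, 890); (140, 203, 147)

(191,203,13): 13²+191² = 36650 < 41209 = 203² → obtuse
(30,20,18): 18²+20² = 724 < 900 = 30² → obtuse
(101,86,66): 66²+86² = 11752 > 10201 = 101² → acute
(181,386,182): 181+182 ≤ 386, not a triangle
(800,390,890): 390²+800² = 792100 = 890² → right
(140,203,147): 140²+147² = 41209 = 203² → right
1 of the 6 is acute.

1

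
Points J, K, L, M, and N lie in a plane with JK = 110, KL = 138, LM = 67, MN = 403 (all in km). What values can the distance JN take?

88 ≤ JN ≤ 718 km

The maximum is all hops collinear in one direction: 110 + 138 + 67 + 403 = 718.
The longest hop is 403; the others sum to 315. Folding the others back against it leaves at least 403 − 315 = 88.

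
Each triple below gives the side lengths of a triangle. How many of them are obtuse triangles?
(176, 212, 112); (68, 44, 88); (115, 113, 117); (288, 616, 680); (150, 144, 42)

2

(176,212,112): 112²+176² = 43520 < 44944 = 212² → obtuse
(68,44,88): 44²+68² = 6560 < 7744 = 88² → obtuse
(115,113,117): 113²+115² = 25994 > 13689 = 117² → acute
(288,616,680): 288²+616² = 462400 = 680² → right
(150,144,42): 42²+144² = 22500 = 150² → right
2 of the 5 are obtuse.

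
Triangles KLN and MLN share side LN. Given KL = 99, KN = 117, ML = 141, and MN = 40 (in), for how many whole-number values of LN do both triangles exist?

From triangle KLN: 18 < LN < 216.
From triangle MLN: 101 < LN < 181.
Intersection: 101 < LN < 181, so integers 102 through 180: 79 values.

79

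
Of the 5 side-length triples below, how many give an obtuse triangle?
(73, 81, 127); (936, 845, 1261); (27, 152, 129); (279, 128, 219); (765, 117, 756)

(73,81,127): 73²+81² = 11890 < 16129 = 127² → obtuse
(936,845,1261): 845²+936² = 1590121 = 1261² → right
(27,152,129): 27²+129² = 17370 < 23104 = 152² → obtuse
(279,128,219): 128²+219² = 64345 < 77841 = 279² → obtuse
(765,117,756): 117²+756² = 585225 = 765² → right
3 of the 5 are obtuse.

3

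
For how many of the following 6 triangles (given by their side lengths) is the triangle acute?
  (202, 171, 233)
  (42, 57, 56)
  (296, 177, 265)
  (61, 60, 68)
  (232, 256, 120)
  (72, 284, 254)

(202,171,233): 171²+202² = 70045 > 54289 = 233² → acute
(42,57,56): 42²+56² = 4900 > 3249 = 57² → acute
(296,177,265): 177²+265² = 101554 > 87616 = 296² → acute
(61,60,68): 60²+61² = 7321 > 4624 = 68² → acute
(232,256,120): 120²+232² = 68224 > 65536 = 256² → acute
(72,284,254): 72²+254² = 69700 < 80656 = 284² → obtuse
5 of the 6 are acute.

5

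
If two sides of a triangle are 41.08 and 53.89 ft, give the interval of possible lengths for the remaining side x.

By the triangle inequality, x must be less than 41.08 + 53.89 = 94.97 and greater than |41.08 − 53.89| = 12.81.

12.81 < x < 94.97 (ft)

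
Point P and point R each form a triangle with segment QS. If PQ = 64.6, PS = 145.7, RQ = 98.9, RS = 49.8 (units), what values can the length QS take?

From triangle PQS: |64.6 − 145.7| < QS < 64.6 + 145.7, i.e. 81.1 < QS < 210.3.
From triangle RQS: 49.1 < QS < 148.7.
Both must hold, so QS lies in the intersection.

81.1 < QS < 148.7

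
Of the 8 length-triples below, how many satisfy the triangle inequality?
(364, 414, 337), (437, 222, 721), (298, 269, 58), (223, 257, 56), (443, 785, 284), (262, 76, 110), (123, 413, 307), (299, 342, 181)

5

(337,364,414): 337+364 > 414 → valid
(222,437,721): 222+437 ≤ 721 → not valid
(58,269,298): 58+269 > 298 → valid
(56,223,257): 56+223 > 257 → valid
(284,443,785): 284+443 ≤ 785 → not valid
(76,110,262): 76+110 ≤ 262 → not valid
(123,307,413): 123+307 > 413 → valid
(181,299,342): 181+299 > 342 → valid
5 of the 8 triples form a triangle.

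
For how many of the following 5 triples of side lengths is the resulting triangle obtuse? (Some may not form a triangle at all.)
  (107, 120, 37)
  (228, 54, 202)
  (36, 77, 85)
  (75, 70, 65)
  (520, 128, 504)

2

(107,120,37): 37²+107² = 12818 < 14400 = 120² → obtuse
(228,54,202): 54²+202² = 43720 < 51984 = 228² → obtuse
(36,77,85): 36²+77² = 7225 = 85² → right
(75,70,65): 65²+70² = 9125 > 5625 = 75² → acute
(520,128,504): 128²+504² = 270400 = 520² → right
2 of the 5 are obtuse.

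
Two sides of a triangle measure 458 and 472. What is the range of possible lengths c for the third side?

14 < c < 930

By the triangle inequality, c must be less than 458 + 472 = 930 and greater than |458 − 472| = 14.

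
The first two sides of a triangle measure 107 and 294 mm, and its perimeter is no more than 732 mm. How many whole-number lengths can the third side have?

Triangle inequality: 187 < x < 401. Perimeter ≤ 732 gives x ≤ 732 − 107 − 294 = 331.
So 187 < x ≤ 331; integers 188 through 331: 144 values.

144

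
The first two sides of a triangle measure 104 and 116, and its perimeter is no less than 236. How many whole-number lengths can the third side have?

Triangle inequality: 12 < x < 220. Perimeter ≥ 236 gives x ≥ 236 − 104 − 116 = 16.
So 16 ≤ x < 220; integers 16 through 219: 204 values.

204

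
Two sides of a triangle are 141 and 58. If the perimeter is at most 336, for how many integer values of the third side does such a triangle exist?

54

Triangle inequality: 83 < x < 199. Perimeter ≤ 336 gives x ≤ 336 − 141 − 58 = 137.
So 83 < x ≤ 137; integers 84 through 137: 54 values.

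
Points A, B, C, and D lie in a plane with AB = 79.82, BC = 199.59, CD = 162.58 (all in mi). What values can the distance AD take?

The maximum is all hops collinear in one direction: 79.82 + 199.59 + 162.58 = 441.99.
The longest hop is 199.59; the others sum to 242.40. Since 199.59 ≤ 242.40, the path can fold back on itself completely, so the minimum distance is 0.

0 ≤ AD ≤ 441.99 mi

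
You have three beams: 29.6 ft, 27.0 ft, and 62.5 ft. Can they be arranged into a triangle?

The longest side is 62.5, but the other two sum to only 56.6.
56.6 < 62.5, so the triangle inequality fails.

No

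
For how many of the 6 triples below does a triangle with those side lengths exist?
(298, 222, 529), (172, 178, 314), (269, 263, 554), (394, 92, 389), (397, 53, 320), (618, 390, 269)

3

(222,298,529): 222+298 ≤ 529 → not valid
(172,178,314): 172+178 > 314 → valid
(263,269,554): 263+269 ≤ 554 → not valid
(92,389,394): 92+389 > 394 → valid
(53,320,397): 53+320 ≤ 397 → not valid
(269,390,618): 269+390 > 618 → valid
3 of the 6 triples form a triangle.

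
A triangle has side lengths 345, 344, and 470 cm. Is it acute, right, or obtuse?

Compare the square of the longest side to the sum of squares of the other two: 344² + 345² = 237361 > 220900 = 470².

acute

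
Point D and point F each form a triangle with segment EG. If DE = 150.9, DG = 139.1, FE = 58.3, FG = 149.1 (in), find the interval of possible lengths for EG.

90.8 < EG < 207.4

From triangle DEG: |150.9 − 139.1| < EG < 150.9 + 139.1, i.e. 11.8 < EG < 290.0.
From triangle FEG: 90.8 < EG < 207.4.
Both must hold, so EG lies in the intersection.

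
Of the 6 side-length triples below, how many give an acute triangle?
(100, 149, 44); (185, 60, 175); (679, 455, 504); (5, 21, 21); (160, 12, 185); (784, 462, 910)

(100,149,44): 44+100 ≤ 149, not a triangle
(185,60,175): 60²+175² = 34225 = 185² → right
(679,455,504): 455²+504² = 461041 = 679² → right
(5,21,21): 5²+21² = 466 > 441 = 21² → acute
(160,12,185): 12+160 ≤ 185, not a triangle
(784,462,910): 462²+784² = 828100 = 910² → right
1 of the 6 is acute.

1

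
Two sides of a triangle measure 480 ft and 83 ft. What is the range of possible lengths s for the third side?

By the triangle inequality, s must be less than 480 + 83 = 563 and greater than |480 − 83| = 397.

397 < s < 563 (ft)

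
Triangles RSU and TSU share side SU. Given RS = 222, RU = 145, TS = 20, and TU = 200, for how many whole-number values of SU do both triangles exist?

From triangle RSU: 77 < SU < 367.
From triangle TSU: 180 < SU < 220.
Intersection: 180 < SU < 220, so integers 181 through 219: 39 values.

39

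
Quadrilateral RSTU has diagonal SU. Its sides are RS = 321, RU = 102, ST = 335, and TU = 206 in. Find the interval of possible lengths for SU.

219 < SU < 423

From triangle RSU: |321 − 102| < SU < 321 + 102, i.e. 219 < SU < 423.
From triangle TSU: 129 < SU < 541.
Both must hold, so SU lies in the intersection.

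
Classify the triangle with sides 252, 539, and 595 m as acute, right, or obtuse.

right

Compare the square of the longest side to the sum of squares of the other two: 252² + 539² = 354025 = 595².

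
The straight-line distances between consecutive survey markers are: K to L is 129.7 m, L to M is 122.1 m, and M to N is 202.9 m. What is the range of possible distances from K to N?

The maximum is all hops collinear in one direction: 129.7 + 122.1 + 202.9 = 454.7.
The longest hop is 202.9; the others sum to 251.8. Since 202.9 ≤ 251.8, the path can fold back on itself completely, so the minimum distance is 0.

0 ≤ KN ≤ 454.7 m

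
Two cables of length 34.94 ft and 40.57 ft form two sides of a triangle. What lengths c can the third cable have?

By the triangle inequality, c must be less than 34.94 + 40.57 = 75.51 and greater than |34.94 − 40.57| = 5.63.

5.63 < c < 75.51 (ft)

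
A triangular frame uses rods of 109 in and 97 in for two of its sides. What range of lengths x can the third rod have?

12 < x < 206

By the triangle inequality, x must be less than 109 + 97 = 206 and greater than |109 − 97| = 12.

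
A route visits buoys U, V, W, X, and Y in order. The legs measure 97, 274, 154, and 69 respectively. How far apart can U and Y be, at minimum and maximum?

The maximum is all hops collinear in one direction: 97 + 274 + 154 + 69 = 594.
The longest hop is 274; the others sum to 320. Since 274 ≤ 320, the path can fold back on itself completely, so the minimum distance is 0.

0 ≤ UY ≤ 594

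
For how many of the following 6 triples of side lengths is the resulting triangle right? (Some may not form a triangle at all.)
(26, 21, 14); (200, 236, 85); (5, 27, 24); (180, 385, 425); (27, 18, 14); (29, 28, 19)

1

(26,21,14): 14²+21² = 637 < 676 = 26² → obtuse
(200,236,85): 85²+200² = 47225 < 55696 = 236² → obtuse
(5,27,24): 5²+24² = 601 < 729 = 27² → obtuse
(180,385,425): 180²+385² = 180625 = 425² → right
(27,18,14): 14²+18² = 520 < 729 = 27² → obtuse
(29,28,19): 19²+28² = 1145 > 841 = 29² → acute
1 of the 6 is right.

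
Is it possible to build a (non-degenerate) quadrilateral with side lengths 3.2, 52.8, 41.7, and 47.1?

Yes

A quadrilateral exists iff every side is shorter than the sum of the others — equivalently, the longest side is less than the sum of the rest.
Longest side 52.8 < 92.0 (sum of the remaining 3), so yes.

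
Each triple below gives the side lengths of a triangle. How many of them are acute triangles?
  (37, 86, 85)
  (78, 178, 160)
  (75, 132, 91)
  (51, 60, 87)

(37,86,85): 37²+85² = 8594 > 7396 = 86² → acute
(78,178,160): 78²+160² = 31684 = 178² → right
(75,132,91): 75²+91² = 13906 < 17424 = 132² → obtuse
(51,60,87): 51²+60² = 6201 < 7569 = 87² → obtuse
1 of the 4 is acute.

1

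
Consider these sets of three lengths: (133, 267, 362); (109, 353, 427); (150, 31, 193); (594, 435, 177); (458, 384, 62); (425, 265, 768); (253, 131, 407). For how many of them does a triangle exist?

(133,267,362): 133+267 > 362 → valid
(109,353,427): 109+353 > 427 → valid
(31,150,193): 31+150 ≤ 193 → not valid
(177,435,594): 177+435 > 594 → valid
(62,384,458): 62+384 ≤ 458 → not valid
(265,425,768): 265+425 ≤ 768 → not valid
(131,253,407): 131+253 ≤ 407 → not valid
3 of the 7 triples form a triangle.

3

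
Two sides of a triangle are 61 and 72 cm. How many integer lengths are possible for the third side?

The third side lies in the open interval (11, 133).
Integers from 12 to 132 inclusive: 132 − 12 + 1 = 121.

121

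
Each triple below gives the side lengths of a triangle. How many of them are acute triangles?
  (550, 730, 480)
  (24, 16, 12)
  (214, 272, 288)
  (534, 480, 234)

(550,730,480): 480²+550² = 532900 = 730² → right
(24,16,12): 12²+16² = 400 < 576 = 24² → obtuse
(214,272,288): 214²+272² = 119780 > 82944 = 288² → acute
(534,480,234): 234²+480² = 285156 = 534² → right
1 of the 4 is acute.

1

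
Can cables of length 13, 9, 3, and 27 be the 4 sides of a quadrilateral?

No

For a quadrilateral, each side must be shorter than the sum of the others.
Here the longest side is 27, but the remaining 3 sides sum to only 25.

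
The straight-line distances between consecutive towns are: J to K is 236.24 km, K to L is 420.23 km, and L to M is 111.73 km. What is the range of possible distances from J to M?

72.26 ≤ JM ≤ 768.20 km

The maximum is all hops collinear in one direction: 236.24 + 420.23 + 111.73 = 768.20.
The longest hop is 420.23; the others sum to 347.97. Folding the others back against it leaves at least 420.23 − 347.97 = 72.26.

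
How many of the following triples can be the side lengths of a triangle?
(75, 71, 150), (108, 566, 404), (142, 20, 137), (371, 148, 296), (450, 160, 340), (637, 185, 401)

3

(71,75,150): 71+75 ≤ 150 → not valid
(108,404,566): 108+404 ≤ 566 → not valid
(20,137,142): 20+137 > 142 → valid
(148,296,371): 148+296 > 371 → valid
(160,340,450): 160+340 > 450 → valid
(185,401,637): 185+401 ≤ 637 → not valid
3 of the 6 triples form a triangle.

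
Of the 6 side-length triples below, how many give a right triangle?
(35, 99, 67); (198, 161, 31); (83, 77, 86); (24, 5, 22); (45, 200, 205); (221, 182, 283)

(35,99,67): 35²+67² = 5714 < 9801 = 99² → obtuse
(198,161,31): 31+161 ≤ 198, not a triangle
(83,77,86): 77²+83² = 12818 > 7396 = 86² → acute
(24,5,22): 5²+22² = 509 < 576 = 24² → obtuse
(45,200,205): 45²+200² = 42025 = 205² → right
(221,182,283): 182²+221² = 81965 > 80089 = 283² → acute
1 of the 6 is right.

1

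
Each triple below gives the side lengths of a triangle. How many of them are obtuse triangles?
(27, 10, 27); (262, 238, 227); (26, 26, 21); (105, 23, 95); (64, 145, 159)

(27,10,27): 10²+27² = 829 > 729 = 27² → acute
(262,238,227): 227²+238² = 108173 > 68644 = 262² → acute
(26,26,21): 21²+26² = 1117 > 676 = 26² → acute
(105,23,95): 23²+95² = 9554 < 11025 = 105² → obtuse
(64,145,159): 64²+145² = 25121 < 25281 = 159² → obtuse
2 of the 5 are obtuse.

2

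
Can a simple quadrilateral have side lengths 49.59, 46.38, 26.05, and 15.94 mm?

A quadrilateral exists iff every side is shorter than the sum of the others — equivalently, the longest side is less than the sum of the rest.
Longest side 49.59 < 88.37 (sum of the remaining 3), so yes.

Yes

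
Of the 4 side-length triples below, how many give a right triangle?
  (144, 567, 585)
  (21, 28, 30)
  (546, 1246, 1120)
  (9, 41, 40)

(144,567,585): 144²+567² = 342225 = 585² → right
(21,28,30): 21²+28² = 1225 > 900 = 30² → acute
(546,1246,1120): 546²+1120² = 1552516 = 1246² → right
(9,41,40): 9²+40² = 1681 = 41² → right
3 of the 4 are right.

3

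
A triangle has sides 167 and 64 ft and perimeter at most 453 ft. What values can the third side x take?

Triangle inequality alone gives 103 < x < 231.
The perimeter condition gives x ≤ 453 − 167 − 64 = 222.
Intersecting the two: 103 < x ≤ 222.

103 < x ≤ 222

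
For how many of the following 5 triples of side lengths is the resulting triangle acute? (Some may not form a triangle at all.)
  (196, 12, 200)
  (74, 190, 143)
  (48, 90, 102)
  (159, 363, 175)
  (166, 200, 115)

1

(196,12,200): 12²+196² = 38560 < 40000 = 200² → obtuse
(74,190,143): 74²+143² = 25925 < 36100 = 190² → obtuse
(48,90,102): 48²+90² = 10404 = 102² → right
(159,363,175): 159+175 ≤ 363, not a triangle
(166,200,115): 115²+166² = 40781 > 40000 = 200² → acute
1 of the 5 is acute.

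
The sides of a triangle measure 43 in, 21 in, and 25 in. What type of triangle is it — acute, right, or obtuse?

Compare the square of the longest side to the sum of squares of the other two: 21² + 25² = 1066 < 1849 = 43².

obtuse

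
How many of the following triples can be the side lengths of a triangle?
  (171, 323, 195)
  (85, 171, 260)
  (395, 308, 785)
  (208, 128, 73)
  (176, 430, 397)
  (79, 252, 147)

(171,195,323): 171+195 > 323 → valid
(85,171,260): 85+171 ≤ 260 → not valid
(308,395,785): 308+395 ≤ 785 → not valid
(73,128,208): 73+128 ≤ 208 → not valid
(176,397,430): 176+397 > 430 → valid
(79,147,252): 79+147 ≤ 252 → not valid
2 of the 6 triples form a triangle.

2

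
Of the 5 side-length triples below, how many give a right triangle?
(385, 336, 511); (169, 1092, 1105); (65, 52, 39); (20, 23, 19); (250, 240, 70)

(385,336,511): 336²+385² = 261121 = 511² → right
(169,1092,1105): 169²+1092² = 1221025 = 1105² → right
(65,52,39): 39²+52² = 4225 = 65² → right
(20,23,19): 19²+20² = 761 > 529 = 23² → acute
(250,240,70): 70²+240² = 62500 = 250² → right
4 of the 5 are right.

4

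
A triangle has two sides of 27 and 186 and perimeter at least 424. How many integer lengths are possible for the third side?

2

Triangle inequality: 159 < x < 213. Perimeter ≥ 424 gives x ≥ 424 − 27 − 186 = 211.
So 211 ≤ x < 213; integers 211 through 212: 2 values.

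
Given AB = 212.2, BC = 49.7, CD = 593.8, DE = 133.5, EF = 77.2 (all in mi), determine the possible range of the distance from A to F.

121.2 ≤ AF ≤ 1066.4 mi

The maximum is all hops collinear in one direction: 212.2 + 49.7 + 593.8 + 133.5 + 77.2 = 1066.4.
The longest hop is 593.8; the others sum to 472.6. Folding the others back against it leaves at least 593.8 − 472.6 = 121.2.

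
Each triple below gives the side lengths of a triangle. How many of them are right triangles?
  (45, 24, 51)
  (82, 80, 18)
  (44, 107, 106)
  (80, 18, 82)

3

(45,24,51): 24²+45² = 2601 = 51² → right
(82,80,18): 18²+80² = 6724 = 82² → right
(44,107,106): 44²+106² = 13172 > 11449 = 107² → acute
(80,18,82): 18²+80² = 6724 = 82² → right
3 of the 4 are right.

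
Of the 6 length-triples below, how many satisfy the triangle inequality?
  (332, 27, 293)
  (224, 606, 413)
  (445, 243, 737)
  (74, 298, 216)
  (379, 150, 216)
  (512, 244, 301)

2

(27,293,332): 27+293 ≤ 332 → not valid
(224,413,606): 224+413 > 606 → valid
(243,445,737): 243+445 ≤ 737 → not valid
(74,216,298): 74+216 ≤ 298 → not valid
(150,216,379): 150+216 ≤ 379 → not valid
(244,301,512): 244+301 > 512 → valid
2 of the 6 triples form a triangle.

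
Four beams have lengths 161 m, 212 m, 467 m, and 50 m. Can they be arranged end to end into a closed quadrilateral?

No

For a quadrilateral, each side must be shorter than the sum of the others.
Here the longest side is 467, but the remaining 3 sides sum to only 423.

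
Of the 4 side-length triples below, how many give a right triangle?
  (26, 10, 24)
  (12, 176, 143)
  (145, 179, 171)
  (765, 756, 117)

(26,10,24): 10²+24² = 676 = 26² → right
(12,176,143): 12+143 ≤ 176, not a triangle
(145,179,171): 145²+171² = 50266 > 32041 = 179² → acute
(765,756,117): 117²+756² = 585225 = 765² → right
2 of the 4 are right.

2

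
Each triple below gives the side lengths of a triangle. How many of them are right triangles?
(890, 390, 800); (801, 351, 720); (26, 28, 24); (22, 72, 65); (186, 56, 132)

2

(890,390,800): 390²+800² = 792100 = 890² → right
(801,351,720): 351²+720² = 641601 = 801² → right
(26,28,24): 24²+26² = 1252 > 784 = 28² → acute
(22,72,65): 22²+65² = 4709 < 5184 = 72² → obtuse
(186,56,132): 56²+132² = 20560 < 34596 = 186² → obtuse
2 of the 5 are right.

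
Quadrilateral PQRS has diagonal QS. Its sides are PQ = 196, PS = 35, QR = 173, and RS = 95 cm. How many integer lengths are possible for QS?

From triangle PQS: 161 < QS < 231.
From triangle RQS: 78 < QS < 268.
Intersection: 161 < QS < 231, so integers 162 through 230: 69 values.

69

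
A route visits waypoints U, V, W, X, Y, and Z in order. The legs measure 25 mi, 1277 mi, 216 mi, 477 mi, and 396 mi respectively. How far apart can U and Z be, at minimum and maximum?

163 ≤ UZ ≤ 2391 mi

The maximum is all hops collinear in one direction: 25 + 1277 + 216 + 477 + 396 = 2391.
The longest hop is 1277; the others sum to 1114. Folding the others back against it leaves at least 1277 − 1114 = 163.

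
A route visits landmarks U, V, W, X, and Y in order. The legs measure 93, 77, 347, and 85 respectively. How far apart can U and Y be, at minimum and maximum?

92 ≤ UY ≤ 602

The maximum is all hops collinear in one direction: 93 + 77 + 347 + 85 = 602.
The longest hop is 347; the others sum to 255. Folding the others back against it leaves at least 347 − 255 = 92.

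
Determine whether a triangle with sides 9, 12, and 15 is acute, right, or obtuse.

right

Compare the square of the longest side to the sum of squares of the other two: 9² + 12² = 225 = 15².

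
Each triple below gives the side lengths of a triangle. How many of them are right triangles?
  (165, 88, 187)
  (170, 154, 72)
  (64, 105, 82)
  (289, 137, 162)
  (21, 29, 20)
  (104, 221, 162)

3

(165,88,187): 88²+165² = 34969 = 187² → right
(170,154,72): 72²+154² = 28900 = 170² → right
(64,105,82): 64²+82² = 10820 < 11025 = 105² → obtuse
(289,137,162): 137²+162² = 45013 < 83521 = 289² → obtuse
(21,29,20): 20²+21² = 841 = 29² → right
(104,221,162): 104²+162² = 37060 < 48841 = 221² → obtuse
3 of the 6 are right.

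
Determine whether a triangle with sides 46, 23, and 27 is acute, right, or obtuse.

Compare the square of the longest side to the sum of squares of the other two: 23² + 27² = 1258 < 2116 = 46².

obtuse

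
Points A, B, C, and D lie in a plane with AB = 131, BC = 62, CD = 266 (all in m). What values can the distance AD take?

The maximum is all hops collinear in one direction: 131 + 62 + 266 = 459.
The longest hop is 266; the others sum to 193. Folding the others back against it leaves at least 266 − 193 = 73.

73 ≤ AD ≤ 459 m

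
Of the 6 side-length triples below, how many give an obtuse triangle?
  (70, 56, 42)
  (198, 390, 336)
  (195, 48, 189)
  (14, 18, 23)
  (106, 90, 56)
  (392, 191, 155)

1

(70,56,42): 42²+56² = 4900 = 70² → right
(198,390,336): 198²+336² = 152100 = 390² → right
(195,48,189): 48²+189² = 38025 = 195² → right
(14,18,23): 14²+18² = 520 < 529 = 23² → obtuse
(106,90,56): 56²+90² = 11236 = 106² → right
(392,191,155): 155+191 ≤ 392, not a triangle
1 of the 6 is obtuse.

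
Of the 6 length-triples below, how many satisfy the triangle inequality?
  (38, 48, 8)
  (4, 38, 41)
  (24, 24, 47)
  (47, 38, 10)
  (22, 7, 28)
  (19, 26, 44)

5

(8,38,48): 8+38 ≤ 48 → not valid
(4,38,41): 4+38 > 41 → valid
(24,24,47): 24+24 > 47 → valid
(10,38,47): 10+38 > 47 → valid
(7,22,28): 7+22 > 28 → valid
(19,26,44): 19+26 > 44 → valid
5 of the 6 triples form a triangle.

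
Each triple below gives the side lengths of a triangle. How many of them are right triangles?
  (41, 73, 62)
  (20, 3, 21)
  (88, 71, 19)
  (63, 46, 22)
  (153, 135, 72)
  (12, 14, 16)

1

(41,73,62): 41²+62² = 5525 > 5329 = 73² → acute
(20,3,21): 3²+20² = 409 < 441 = 21² → obtuse
(88,71,19): 19²+71² = 5402 < 7744 = 88² → obtuse
(63,46,22): 22²+46² = 2600 < 3969 = 63² → obtuse
(153,135,72): 72²+135² = 23409 = 153² → right
(12,14,16): 12²+14² = 340 > 256 = 16² → acute
1 of the 6 is right.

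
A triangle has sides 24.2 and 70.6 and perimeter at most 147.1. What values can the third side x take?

46.4 < x ≤ 52.3

Triangle inequality alone gives 46.4 < x < 94.8.
The perimeter condition gives x ≤ 147.1 − 24.2 − 70.6 = 52.3.
Intersecting the two: 46.4 < x ≤ 52.3.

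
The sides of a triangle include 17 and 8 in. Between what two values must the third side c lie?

9 < c < 25 (in)

By the triangle inequality, c must be less than 17 + 8 = 25 and greater than |17 − 8| = 9.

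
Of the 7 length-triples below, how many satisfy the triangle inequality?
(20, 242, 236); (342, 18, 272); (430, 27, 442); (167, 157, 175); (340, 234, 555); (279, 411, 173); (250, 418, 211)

(20,236,242): 20+236 > 242 → valid
(18,272,342): 18+272 ≤ 342 → not valid
(27,430,442): 27+430 > 442 → valid
(157,167,175): 157+167 > 175 → valid
(234,340,555): 234+340 > 555 → valid
(173,279,411): 173+279 > 411 → valid
(211,250,418): 211+250 > 418 → valid
6 of the 7 triples form a triangle.

6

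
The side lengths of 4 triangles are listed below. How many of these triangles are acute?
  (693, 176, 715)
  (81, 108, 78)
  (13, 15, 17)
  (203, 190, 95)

3

(693,176,715): 176²+693² = 511225 = 715² → right
(81,108,78): 78²+81² = 12645 > 11664 = 108² → acute
(13,15,17): 13²+15² = 394 > 289 = 17² → acute
(203,190,95): 95²+190² = 45125 > 41209 = 203² → acute
3 of the 4 are acute.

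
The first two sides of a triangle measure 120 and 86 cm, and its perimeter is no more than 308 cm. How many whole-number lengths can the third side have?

68

Triangle inequality: 34 < x < 206. Perimeter ≤ 308 gives x ≤ 308 − 120 − 86 = 102.
So 34 < x ≤ 102; integers 35 through 102: 68 values.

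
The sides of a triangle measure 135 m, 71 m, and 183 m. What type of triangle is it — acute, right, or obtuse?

Compare the square of the longest side to the sum of squares of the other two: 71² + 135² = 23266 < 33489 = 183².

obtuse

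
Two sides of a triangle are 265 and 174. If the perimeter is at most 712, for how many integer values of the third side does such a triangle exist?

182

Triangle inequality: 91 < x < 439. Perimeter ≤ 712 gives x ≤ 712 − 265 − 174 = 273.
So 91 < x ≤ 273; integers 92 through 273: 182 values.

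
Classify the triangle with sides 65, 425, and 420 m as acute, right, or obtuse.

Compare the square of the longest side to the sum of squares of the other two: 65² + 420² = 180625 = 425².

right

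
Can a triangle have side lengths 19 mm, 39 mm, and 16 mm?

The longest side is 39, but the other two sum to only 35.
35 < 39, so the triangle inequality fails.

No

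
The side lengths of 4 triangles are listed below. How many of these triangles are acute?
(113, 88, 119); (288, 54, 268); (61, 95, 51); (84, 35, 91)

1

(113,88,119): 88²+113² = 20513 > 14161 = 119² → acute
(288,54,268): 54²+268² = 74740 < 82944 = 288² → obtuse
(61,95,51): 51²+61² = 6322 < 9025 = 95² → obtuse
(84,35,91): 35²+84² = 8281 = 91² → right
1 of the 4 is acute.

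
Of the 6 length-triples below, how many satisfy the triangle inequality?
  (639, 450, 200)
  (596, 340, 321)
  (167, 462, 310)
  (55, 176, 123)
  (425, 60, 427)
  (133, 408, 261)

(200,450,639): 200+450 > 639 → valid
(321,340,596): 321+340 > 596 → valid
(167,310,462): 167+310 > 462 → valid
(55,123,176): 55+123 > 176 → valid
(60,425,427): 60+425 > 427 → valid
(133,261,408): 133+261 ≤ 408 → not valid
5 of the 6 triples form a triangle.

5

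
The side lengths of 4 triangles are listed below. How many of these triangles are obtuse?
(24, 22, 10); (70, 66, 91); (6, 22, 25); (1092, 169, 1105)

(24,22,10): 10²+22² = 584 > 576 = 24² → acute
(70,66,91): 66²+70² = 9256 > 8281 = 91² → acute
(6,22,25): 6²+22² = 520 < 625 = 25² → obtuse
(1092,169,1105): 169²+1092² = 1221025 = 1105² → right
1 of the 4 is obtuse.

1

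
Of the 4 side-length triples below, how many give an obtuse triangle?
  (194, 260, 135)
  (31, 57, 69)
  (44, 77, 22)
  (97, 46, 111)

(194,260,135): 135²+194² = 55861 < 67600 = 260² → obtuse
(31,57,69): 31²+57² = 4210 < 4761 = 69² → obtuse
(44,77,22): 22+44 ≤ 77, not a triangle
(97,46,111): 46²+97² = 11525 < 12321 = 111² → obtuse
3 of the 4 are obtuse.

3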